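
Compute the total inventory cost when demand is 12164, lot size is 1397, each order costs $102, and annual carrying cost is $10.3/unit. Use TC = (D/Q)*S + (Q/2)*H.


TC = 12164/1397 * 102 + 1397/2 * 10.3

$8082.69


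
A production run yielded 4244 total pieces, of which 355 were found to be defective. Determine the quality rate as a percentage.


Formula: Quality Rate = Good Pieces / Total Pieces * 100
Good pieces = 4244 - 355 = 3889
QR = 3889 / 4244 * 100 = 91.6%

91.6%


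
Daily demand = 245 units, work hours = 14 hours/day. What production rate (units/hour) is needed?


Formula: Production Rate = Daily Demand / Available Hours
Rate = 245 units/day / 14 hours/day
Rate = 17.5 units/hour

17.5 units/hour


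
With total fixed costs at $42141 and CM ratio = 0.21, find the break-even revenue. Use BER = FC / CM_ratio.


Formula: BER = Fixed Costs / Contribution Margin Ratio
BER = $42141 / 0.21
BER = $200671.43 (to the nearest cent)

$200671.43


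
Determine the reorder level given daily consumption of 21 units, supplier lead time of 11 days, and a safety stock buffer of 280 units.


Formula: ROP = (Daily Demand * Lead Time) + Safety Stock
Demand during lead time = 21 * 11 = 231 units
ROP = 231 + 280 = 511 units

511 units


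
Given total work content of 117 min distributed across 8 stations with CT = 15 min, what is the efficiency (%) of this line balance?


Formula: Efficiency = Sum of Task Times / (N_stations * CT) * 100
Total station capacity = 8 stations * 15 min = 120 min
Efficiency = 117 / 120 * 100 = 97.5%

97.5%


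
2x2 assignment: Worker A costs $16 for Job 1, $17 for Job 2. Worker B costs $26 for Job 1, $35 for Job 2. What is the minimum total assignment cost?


Option 1: A->1 + B->2 = $16 + $35 = $51
Option 2: A->2 + B->1 = $17 + $26 = $43
Min cost = min($51, $43) = $43

$43


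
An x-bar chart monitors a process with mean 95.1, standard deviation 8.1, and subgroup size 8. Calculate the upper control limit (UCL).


UCL = 95.1 + 3 * 8.1 / sqrt(8)

103.69


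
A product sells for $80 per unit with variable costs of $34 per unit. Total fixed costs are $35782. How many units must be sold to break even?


Formula: BEQ = Fixed Costs / (Price - Variable Cost)
Contribution margin = $80 - $34 = $46/unit
BEQ = ceil($35782 / $46/unit) = ceil(777.87) = 778 units

778 units


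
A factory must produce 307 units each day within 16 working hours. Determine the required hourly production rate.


Formula: Production Rate = Daily Demand / Available Hours
Rate = 307 units/day / 16 hours/day
Rate = 19.2 units/hour

19.2 units/hour


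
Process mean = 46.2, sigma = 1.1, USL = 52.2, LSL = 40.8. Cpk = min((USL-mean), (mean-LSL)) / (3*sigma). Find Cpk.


Cpu = (52.2 - 46.2) / (3 * 1.1) = 1.82
Cpl = (46.2 - 40.8) / (3 * 1.1) = 1.64
Cpk = min(1.82, 1.64) = 1.64

1.64


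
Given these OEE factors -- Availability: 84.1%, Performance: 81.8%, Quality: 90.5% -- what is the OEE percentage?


Formula: OEE = Availability * Performance * Quality / 10000
A * P = 84.1% * 81.8% / 100 = 68.79%
OEE = 68.79% * 90.5% / 100 = 62.3%

62.3%


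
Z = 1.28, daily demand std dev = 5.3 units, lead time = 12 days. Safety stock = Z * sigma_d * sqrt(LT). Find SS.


Formula: SS = z * sigma_d * sqrt(LT)
sqrt(LT) = sqrt(12) = 3.4641
SS = 1.28 * 5.3 * 3.4641
SS = 23.5 units

23.5 units


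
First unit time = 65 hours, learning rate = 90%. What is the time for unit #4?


Formula: T_n = T_1 * (learning_rate)^(log2(n)) where learning_rate = rate/100
Doublings = log2(4) = 2
T_n = 65 * 0.9^2
T_n = 65 * 0.81 = 52.7 hours

52.7 hours


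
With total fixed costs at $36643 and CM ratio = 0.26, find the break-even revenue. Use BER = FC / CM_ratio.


Formula: BER = Fixed Costs / Contribution Margin Ratio
BER = $36643 / 0.26
BER = $140934.62 (to the nearest cent)

$140934.62


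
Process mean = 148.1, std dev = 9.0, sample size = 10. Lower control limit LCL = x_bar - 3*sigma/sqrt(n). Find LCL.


LCL = 148.1 - 3 * 9.0 / sqrt(10)

139.56


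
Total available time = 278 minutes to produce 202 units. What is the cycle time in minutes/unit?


Formula: CT = Available Time / Number of Units
CT = 278 min / 202 units
CT = 1.38 min/unit

1.38 min/unit


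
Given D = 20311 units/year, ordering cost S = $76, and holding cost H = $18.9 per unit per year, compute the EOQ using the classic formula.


Formula: EOQ = sqrt(2 * D * S / H)
Numerator: 2 * 20311 * 76 = 3087272
2DS/H = 3087272 / 18.9 = 163347.7
EOQ = sqrt(163347.7) = 404.2 units

404.2 units


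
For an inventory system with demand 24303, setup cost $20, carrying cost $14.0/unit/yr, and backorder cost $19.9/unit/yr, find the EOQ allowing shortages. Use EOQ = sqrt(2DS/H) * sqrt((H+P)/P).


Formula: EOQ* = sqrt(2DS/H) * sqrt((H+P)/P)
Base EOQ = sqrt(2*24303*20/14.0) = 263.51 units
Correction = sqrt((14.0+19.9)/19.9) = 1.30519
EOQ* = 263.51 * 1.30519 = 343.9 units

343.9 units


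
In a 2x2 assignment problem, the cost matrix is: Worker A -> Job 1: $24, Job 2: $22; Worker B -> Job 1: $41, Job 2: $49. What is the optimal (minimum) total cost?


Option 1: A->1 + B->2 = $24 + $49 = $73
Option 2: A->2 + B->1 = $22 + $41 = $63
Min cost = min($73, $63) = $63

$63


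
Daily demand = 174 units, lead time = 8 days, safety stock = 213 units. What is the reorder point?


Formula: ROP = (Daily Demand * Lead Time) + Safety Stock
Demand during lead time = 174 * 8 = 1392 units
ROP = 1392 + 213 = 1605 units

1605 units


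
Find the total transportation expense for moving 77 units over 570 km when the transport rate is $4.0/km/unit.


TC = dist * cost * units = 570 * 4.0 * 77 = $175560.00

$175560.00


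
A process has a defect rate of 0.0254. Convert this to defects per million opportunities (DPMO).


DPMO = defect_rate * 1000000 = 0.0254 * 1000000

25400


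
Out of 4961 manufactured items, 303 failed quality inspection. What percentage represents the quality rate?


Formula: Quality Rate = Good Pieces / Total Pieces * 100
Good pieces = 4961 - 303 = 4658
QR = 4658 / 4961 * 100 = 93.9%

93.9%


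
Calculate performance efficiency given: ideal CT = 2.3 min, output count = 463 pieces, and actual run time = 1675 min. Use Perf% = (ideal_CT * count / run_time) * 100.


Formula: Performance = (Ideal CT * Total Count) / Run Time * 100
Ideal output time = 2.3 * 463 = 1064.9 min
Performance = 1064.9 / 1675 * 100 = 63.6%

63.6%


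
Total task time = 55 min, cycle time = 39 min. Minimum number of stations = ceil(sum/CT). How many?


Formula: N_min = ceil(Sum of Task Times / Cycle Time)
N_min = ceil(55 min / 39 min) = ceil(1.4103)
N_min = 2 stations

2


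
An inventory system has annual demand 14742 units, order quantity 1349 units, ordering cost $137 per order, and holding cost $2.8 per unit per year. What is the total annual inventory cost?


TC = 14742/1349 * 137 + 1349/2 * 2.8

$3385.75


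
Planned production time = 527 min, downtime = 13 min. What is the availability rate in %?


Formula: Availability = (Planned Time - Downtime) / Planned Time * 100
Uptime = 527 - 13 = 514 min
Availability = 514 / 527 * 100 = 97.5%

97.5%


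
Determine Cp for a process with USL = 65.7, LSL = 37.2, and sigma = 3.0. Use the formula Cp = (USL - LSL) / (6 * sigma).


Cp = (65.7 - 37.2) / (6 * 3.0)

1.58


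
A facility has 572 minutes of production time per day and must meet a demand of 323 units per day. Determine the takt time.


Formula: Takt Time = Available Production Time / Customer Demand
Takt = 572 min/day / 323 units/day
Takt = 1.77 min/unit

1.77 min/unit


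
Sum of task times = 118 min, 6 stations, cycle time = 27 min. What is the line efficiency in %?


Formula: Efficiency = Sum of Task Times / (N_stations * CT) * 100
Total station capacity = 6 stations * 27 min = 162 min
Efficiency = 118 / 162 * 100 = 72.8%

72.8%


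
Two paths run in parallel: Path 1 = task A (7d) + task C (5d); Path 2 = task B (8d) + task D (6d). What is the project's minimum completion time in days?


Path 1 = 7 + 5 = 12 days
Path 2 = 8 + 6 = 14 days
Duration = max(12, 14) = 14 days

14 days


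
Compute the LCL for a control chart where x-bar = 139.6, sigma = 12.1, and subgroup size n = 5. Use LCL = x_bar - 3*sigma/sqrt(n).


LCL = 139.6 - 3 * 12.1 / sqrt(5)

123.37


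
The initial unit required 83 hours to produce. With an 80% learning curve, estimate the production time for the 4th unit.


Formula: T_n = T_1 * (learning_rate)^(log2(n)) where learning_rate = rate/100
Doublings = log2(4) = 2
T_n = 83 * 0.8^2
T_n = 83 * 0.64 = 53.1 hours

53.1 hours


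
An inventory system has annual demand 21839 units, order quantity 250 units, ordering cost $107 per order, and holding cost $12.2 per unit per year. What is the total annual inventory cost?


TC = 21839/250 * 107 + 250/2 * 12.2

$10872.09


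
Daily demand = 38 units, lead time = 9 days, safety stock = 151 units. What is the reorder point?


Formula: ROP = (Daily Demand * Lead Time) + Safety Stock
Demand during lead time = 38 * 9 = 342 units
ROP = 342 + 151 = 493 units

493 units


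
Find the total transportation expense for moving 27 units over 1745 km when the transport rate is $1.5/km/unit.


TC = dist * cost * units = 1745 * 1.5 * 27 = $70672.50

$70672.50


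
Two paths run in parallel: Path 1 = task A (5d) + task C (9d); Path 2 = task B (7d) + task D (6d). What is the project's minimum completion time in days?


Path 1 = 5 + 9 = 14 days
Path 2 = 7 + 6 = 13 days
Duration = max(14, 13) = 14 days

14 days


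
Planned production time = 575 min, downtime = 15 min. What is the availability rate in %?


Formula: Availability = (Planned Time - Downtime) / Planned Time * 100
Uptime = 575 - 15 = 560 min
Availability = 560 / 575 * 100 = 97.4%

97.4%


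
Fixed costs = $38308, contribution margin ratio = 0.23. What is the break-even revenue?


Formula: BER = Fixed Costs / Contribution Margin Ratio
BER = $38308 / 0.23
BER = $166556.52 (to the nearest cent)

$166556.52


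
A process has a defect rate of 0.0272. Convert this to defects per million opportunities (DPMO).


DPMO = defect_rate * 1000000 = 0.0272 * 1000000

27200


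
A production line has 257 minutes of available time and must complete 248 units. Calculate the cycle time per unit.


Formula: CT = Available Time / Number of Units
CT = 257 min / 248 units
CT = 1.04 min/unit

1.04 min/unit


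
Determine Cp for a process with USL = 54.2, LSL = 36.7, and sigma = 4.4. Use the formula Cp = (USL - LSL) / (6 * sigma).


Cp = (54.2 - 36.7) / (6 * 4.4)

0.66


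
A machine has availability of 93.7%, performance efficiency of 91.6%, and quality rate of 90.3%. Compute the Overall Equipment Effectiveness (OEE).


Formula: OEE = Availability * Performance * Quality / 10000
A * P = 93.7% * 91.6% / 100 = 85.83%
OEE = 85.83% * 90.3% / 100 = 77.5%

77.5%


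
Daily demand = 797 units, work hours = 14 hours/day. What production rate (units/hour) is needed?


Formula: Production Rate = Daily Demand / Available Hours
Rate = 797 units/day / 14 hours/day
Rate = 56.9 units/hour

56.9 units/hour


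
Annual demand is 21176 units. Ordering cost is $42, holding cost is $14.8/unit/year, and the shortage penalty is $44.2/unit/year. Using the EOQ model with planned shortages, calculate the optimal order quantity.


Formula: EOQ* = sqrt(2DS/H) * sqrt((H+P)/P)
Base EOQ = sqrt(2*21176*42/14.8) = 346.68 units
Correction = sqrt((14.8+44.2)/44.2) = 1.15535
EOQ* = 346.68 * 1.15535 = 400.5 units

400.5 units


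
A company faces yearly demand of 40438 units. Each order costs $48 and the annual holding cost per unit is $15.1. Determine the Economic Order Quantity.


Formula: EOQ = sqrt(2 * D * S / H)
Numerator: 2 * 40438 * 48 = 3882048
2DS/H = 3882048 / 15.1 = 257089.3
EOQ = sqrt(257089.3) = 507.0 units

507.0 units


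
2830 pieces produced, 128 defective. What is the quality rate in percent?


Formula: Quality Rate = Good Pieces / Total Pieces * 100
Good pieces = 2830 - 128 = 2702
QR = 2702 / 2830 * 100 = 95.5%

95.5%


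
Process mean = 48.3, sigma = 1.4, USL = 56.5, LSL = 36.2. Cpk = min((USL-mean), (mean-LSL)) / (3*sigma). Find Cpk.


Cpu = (56.5 - 48.3) / (3 * 1.4) = 1.95
Cpl = (48.3 - 36.2) / (3 * 1.4) = 2.88
Cpk = min(1.95, 2.88) = 1.95

1.95


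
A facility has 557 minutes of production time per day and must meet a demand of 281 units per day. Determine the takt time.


Formula: Takt Time = Available Production Time / Customer Demand
Takt = 557 min/day / 281 units/day
Takt = 1.98 min/unit

1.98 min/unit


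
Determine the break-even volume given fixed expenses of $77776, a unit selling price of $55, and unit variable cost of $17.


Formula: BEQ = Fixed Costs / (Price - Variable Cost)
Contribution margin = $55 - $17 = $38/unit
BEQ = ceil($77776 / $38/unit) = ceil(2046.74) = 2047 units

2047 units


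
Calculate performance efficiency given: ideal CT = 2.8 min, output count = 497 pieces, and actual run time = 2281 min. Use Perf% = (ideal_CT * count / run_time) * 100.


Formula: Performance = (Ideal CT * Total Count) / Run Time * 100
Ideal output time = 2.8 * 497 = 1391.6 min
Performance = 1391.6 / 2281 * 100 = 61.0%

61.0%


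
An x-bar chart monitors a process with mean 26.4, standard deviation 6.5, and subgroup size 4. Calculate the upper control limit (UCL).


UCL = 26.4 + 3 * 6.5 / sqrt(4)

36.15


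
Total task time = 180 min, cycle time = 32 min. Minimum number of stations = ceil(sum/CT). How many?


Formula: N_min = ceil(Sum of Task Times / Cycle Time)
N_min = ceil(180 min / 32 min) = ceil(5.625)
N_min = 6 stations

6


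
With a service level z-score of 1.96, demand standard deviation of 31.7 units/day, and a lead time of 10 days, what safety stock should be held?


Formula: SS = z * sigma_d * sqrt(LT)
sqrt(LT) = sqrt(10) = 3.1623
SS = 1.96 * 31.7 * 3.1623
SS = 196.5 units

196.5 units


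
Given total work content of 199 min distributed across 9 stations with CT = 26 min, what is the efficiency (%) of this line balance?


Formula: Efficiency = Sum of Task Times / (N_stations * CT) * 100
Total station capacity = 9 stations * 26 min = 234 min
Efficiency = 199 / 234 * 100 = 85.0%

85.0%


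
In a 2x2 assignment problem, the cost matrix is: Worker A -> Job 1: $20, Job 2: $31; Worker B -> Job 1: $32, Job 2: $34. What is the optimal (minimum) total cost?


Option 1: A->1 + B->2 = $20 + $34 = $54
Option 2: A->2 + B->1 = $31 + $32 = $63
Min cost = min($54, $63) = $54

$54


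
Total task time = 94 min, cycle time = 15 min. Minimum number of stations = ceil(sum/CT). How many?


Formula: N_min = ceil(Sum of Task Times / Cycle Time)
N_min = ceil(94 min / 15 min) = ceil(6.2667)
N_min = 7 stations

7


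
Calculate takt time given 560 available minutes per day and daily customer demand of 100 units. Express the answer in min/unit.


Formula: Takt Time = Available Production Time / Customer Demand
Takt = 560 min/day / 100 units/day
Takt = 5.6 min/unit

5.6 min/unit


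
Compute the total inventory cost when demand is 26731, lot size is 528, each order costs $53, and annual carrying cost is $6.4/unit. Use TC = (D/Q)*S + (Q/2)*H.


TC = 26731/528 * 53 + 528/2 * 6.4

$4372.83


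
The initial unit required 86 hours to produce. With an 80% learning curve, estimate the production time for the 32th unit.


Formula: T_n = T_1 * (learning_rate)^(log2(n)) where learning_rate = rate/100
Doublings = log2(32) = 5
T_n = 86 * 0.8^5
T_n = 86 * 0.3277 = 28.2 hours

28.2 hours


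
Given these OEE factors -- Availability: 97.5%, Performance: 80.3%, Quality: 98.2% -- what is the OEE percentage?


Formula: OEE = Availability * Performance * Quality / 10000
A * P = 97.5% * 80.3% / 100 = 78.29%
OEE = 78.29% * 98.2% / 100 = 76.9%

76.9%


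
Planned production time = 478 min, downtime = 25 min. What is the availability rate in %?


Formula: Availability = (Planned Time - Downtime) / Planned Time * 100
Uptime = 478 - 25 = 453 min
Availability = 453 / 478 * 100 = 94.8%

94.8%


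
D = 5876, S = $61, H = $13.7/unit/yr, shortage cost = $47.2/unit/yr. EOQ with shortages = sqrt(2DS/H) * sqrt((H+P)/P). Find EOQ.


Formula: EOQ* = sqrt(2DS/H) * sqrt((H+P)/P)
Base EOQ = sqrt(2*5876*61/13.7) = 228.75 units
Correction = sqrt((13.7+47.2)/47.2) = 1.13589
EOQ* = 228.75 * 1.13589 = 259.8 units

259.8 units


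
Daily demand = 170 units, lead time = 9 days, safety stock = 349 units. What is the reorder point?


Formula: ROP = (Daily Demand * Lead Time) + Safety Stock
Demand during lead time = 170 * 9 = 1530 units
ROP = 1530 + 349 = 1879 units

1879 units


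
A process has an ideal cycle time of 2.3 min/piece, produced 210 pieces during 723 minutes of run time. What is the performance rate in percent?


Formula: Performance = (Ideal CT * Total Count) / Run Time * 100
Ideal output time = 2.3 * 210 = 483.0 min
Performance = 483.0 / 723 * 100 = 66.8%

66.8%


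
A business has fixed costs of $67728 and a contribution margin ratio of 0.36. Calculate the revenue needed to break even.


Formula: BER = Fixed Costs / Contribution Margin Ratio
BER = $67728 / 0.36
BER = $188133.33 (to the nearest cent)

$188133.33


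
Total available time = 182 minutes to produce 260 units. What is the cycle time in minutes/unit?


Formula: CT = Available Time / Number of Units
CT = 182 min / 260 units
CT = 0.7 min/unit

0.7 min/unit


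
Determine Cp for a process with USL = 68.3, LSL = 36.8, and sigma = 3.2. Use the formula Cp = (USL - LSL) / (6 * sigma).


Cp = (68.3 - 36.8) / (6 * 3.2)

1.64


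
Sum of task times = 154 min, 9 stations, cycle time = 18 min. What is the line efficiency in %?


Formula: Efficiency = Sum of Task Times / (N_stations * CT) * 100
Total station capacity = 9 stations * 18 min = 162 min
Efficiency = 154 / 162 * 100 = 95.1%

95.1%


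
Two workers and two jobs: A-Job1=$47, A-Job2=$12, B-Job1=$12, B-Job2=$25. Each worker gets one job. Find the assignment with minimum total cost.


Option 1: A->1 + B->2 = $47 + $25 = $72
Option 2: A->2 + B->1 = $12 + $12 = $24
Min cost = min($72, $24) = $24

$24


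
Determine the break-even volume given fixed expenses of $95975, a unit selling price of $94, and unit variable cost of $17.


Formula: BEQ = Fixed Costs / (Price - Variable Cost)
Contribution margin = $94 - $17 = $77/unit
BEQ = ceil($95975 / $77/unit) = ceil(1246.43) = 1247 units

1247 units


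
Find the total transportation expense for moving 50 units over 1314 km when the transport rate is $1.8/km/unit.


TC = dist * cost * units = 1314 * 1.8 * 50 = $118260.00

$118260.00


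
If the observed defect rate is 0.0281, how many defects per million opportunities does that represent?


DPMO = defect_rate * 1000000 = 0.0281 * 1000000

28100


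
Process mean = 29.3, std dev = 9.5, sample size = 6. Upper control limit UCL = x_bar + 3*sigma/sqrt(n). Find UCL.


UCL = 29.3 + 3 * 9.5 / sqrt(6)

40.94


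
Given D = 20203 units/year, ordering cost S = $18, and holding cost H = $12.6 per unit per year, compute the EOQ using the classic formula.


Formula: EOQ = sqrt(2 * D * S / H)
Numerator: 2 * 20203 * 18 = 727308
2DS/H = 727308 / 12.6 = 57722.9
EOQ = sqrt(57722.9) = 240.3 units

240.3 units


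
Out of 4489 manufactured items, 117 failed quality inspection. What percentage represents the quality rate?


Formula: Quality Rate = Good Pieces / Total Pieces * 100
Good pieces = 4489 - 117 = 4372
QR = 4372 / 4489 * 100 = 97.4%

97.4%


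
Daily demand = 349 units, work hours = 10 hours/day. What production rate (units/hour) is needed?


Formula: Production Rate = Daily Demand / Available Hours
Rate = 349 units/day / 10 hours/day
Rate = 34.9 units/hour

34.9 units/hour


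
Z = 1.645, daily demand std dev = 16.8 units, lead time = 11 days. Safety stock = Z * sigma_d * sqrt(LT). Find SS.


Formula: SS = z * sigma_d * sqrt(LT)
sqrt(LT) = sqrt(11) = 3.3166
SS = 1.645 * 16.8 * 3.3166
SS = 91.7 units

91.7 units


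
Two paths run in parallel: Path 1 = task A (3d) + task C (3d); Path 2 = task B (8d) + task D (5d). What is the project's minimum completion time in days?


Path 1 = 3 + 3 = 6 days
Path 2 = 8 + 5 = 13 days
Duration = max(6, 13) = 13 days

13 days


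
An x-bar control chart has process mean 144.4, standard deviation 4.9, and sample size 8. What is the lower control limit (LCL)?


LCL = 144.4 - 3 * 4.9 / sqrt(8)

139.2


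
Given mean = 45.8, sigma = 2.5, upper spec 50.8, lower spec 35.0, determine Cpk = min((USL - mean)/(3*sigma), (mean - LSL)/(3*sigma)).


Cpu = (50.8 - 45.8) / (3 * 2.5) = 0.67
Cpl = (45.8 - 35.0) / (3 * 2.5) = 1.44
Cpk = min(0.67, 1.44) = 0.67

0.67


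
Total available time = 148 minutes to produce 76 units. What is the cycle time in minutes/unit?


Formula: CT = Available Time / Number of Units
CT = 148 min / 76 units
CT = 1.95 min/unit

1.95 min/unit


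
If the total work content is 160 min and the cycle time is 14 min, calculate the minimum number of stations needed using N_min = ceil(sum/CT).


Formula: N_min = ceil(Sum of Task Times / Cycle Time)
N_min = ceil(160 min / 14 min) = ceil(11.4286)
N_min = 12 stations

12


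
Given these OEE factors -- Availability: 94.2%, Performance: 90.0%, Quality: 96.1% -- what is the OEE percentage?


Formula: OEE = Availability * Performance * Quality / 10000
A * P = 94.2% * 90.0% / 100 = 84.78%
OEE = 84.78% * 96.1% / 100 = 81.5%

81.5%


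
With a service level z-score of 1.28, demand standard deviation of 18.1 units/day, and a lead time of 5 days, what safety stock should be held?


Formula: SS = z * sigma_d * sqrt(LT)
sqrt(LT) = sqrt(5) = 2.2361
SS = 1.28 * 18.1 * 2.2361
SS = 51.8 units

51.8 units


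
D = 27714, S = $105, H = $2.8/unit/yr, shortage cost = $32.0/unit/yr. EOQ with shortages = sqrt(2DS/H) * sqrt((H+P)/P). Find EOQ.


Formula: EOQ* = sqrt(2DS/H) * sqrt((H+P)/P)
Base EOQ = sqrt(2*27714*105/2.8) = 1441.72 units
Correction = sqrt((2.8+32.0)/32.0) = 1.04283
EOQ* = 1441.72 * 1.04283 = 1503.5 units

1503.5 units


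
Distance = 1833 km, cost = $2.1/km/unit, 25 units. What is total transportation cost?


TC = dist * cost * units = 1833 * 2.1 * 25 = $96232.50

$96232.50


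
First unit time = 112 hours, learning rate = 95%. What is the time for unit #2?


Formula: T_n = T_1 * (learning_rate)^(log2(n)) where learning_rate = rate/100
Doublings = log2(2) = 1
T_n = 112 * 0.95^1
T_n = 112 * 0.95 = 106.4 hours

106.4 hours


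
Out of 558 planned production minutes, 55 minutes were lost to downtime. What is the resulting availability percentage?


Formula: Availability = (Planned Time - Downtime) / Planned Time * 100
Uptime = 558 - 55 = 503 min
Availability = 503 / 558 * 100 = 90.1%

90.1%


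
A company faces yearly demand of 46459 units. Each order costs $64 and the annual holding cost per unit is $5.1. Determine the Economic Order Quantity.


Formula: EOQ = sqrt(2 * D * S / H)
Numerator: 2 * 46459 * 64 = 5946752
2DS/H = 5946752 / 5.1 = 1166029.8
EOQ = sqrt(1166029.8) = 1079.8 units

1079.8 units


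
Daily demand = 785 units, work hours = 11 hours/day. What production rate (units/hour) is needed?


Formula: Production Rate = Daily Demand / Available Hours
Rate = 785 units/day / 11 hours/day
Rate = 71.4 units/hour

71.4 units/hour


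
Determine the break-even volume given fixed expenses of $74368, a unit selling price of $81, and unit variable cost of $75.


Formula: BEQ = Fixed Costs / (Price - Variable Cost)
Contribution margin = $81 - $75 = $6/unit
BEQ = ceil($74368 / $6/unit) = ceil(12394.67) = 12395 units

12395 units


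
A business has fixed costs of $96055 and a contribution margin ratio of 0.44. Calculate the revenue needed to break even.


Formula: BER = Fixed Costs / Contribution Margin Ratio
BER = $96055 / 0.44
BER = $218306.82 (to the nearest cent)

$218306.82


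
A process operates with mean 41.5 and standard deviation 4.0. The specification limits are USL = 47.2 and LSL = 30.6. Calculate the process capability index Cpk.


Cpu = (47.2 - 41.5) / (3 * 4.0) = 0.48
Cpl = (41.5 - 30.6) / (3 * 4.0) = 0.91
Cpk = min(0.48, 0.91) = 0.48

0.48


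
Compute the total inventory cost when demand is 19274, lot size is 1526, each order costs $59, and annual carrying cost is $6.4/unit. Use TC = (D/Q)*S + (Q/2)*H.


TC = 19274/1526 * 59 + 1526/2 * 6.4

$5628.39


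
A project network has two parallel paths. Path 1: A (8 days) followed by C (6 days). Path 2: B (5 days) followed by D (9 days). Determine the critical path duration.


Path 1 = 8 + 6 = 14 days
Path 2 = 5 + 9 = 14 days
Duration = max(14, 14) = 14 days

14 days


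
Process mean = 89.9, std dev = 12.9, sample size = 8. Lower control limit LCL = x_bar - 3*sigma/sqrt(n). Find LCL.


LCL = 89.9 - 3 * 12.9 / sqrt(8)

76.22


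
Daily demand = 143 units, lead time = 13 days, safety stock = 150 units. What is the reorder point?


Formula: ROP = (Daily Demand * Lead Time) + Safety Stock
Demand during lead time = 143 * 13 = 1859 units
ROP = 1859 + 150 = 2009 units

2009 units


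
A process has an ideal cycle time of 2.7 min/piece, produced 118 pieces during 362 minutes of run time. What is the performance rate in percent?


Formula: Performance = (Ideal CT * Total Count) / Run Time * 100
Ideal output time = 2.7 * 118 = 318.6 min
Performance = 318.6 / 362 * 100 = 88.0%

88.0%


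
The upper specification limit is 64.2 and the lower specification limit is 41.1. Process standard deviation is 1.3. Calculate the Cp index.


Cp = (64.2 - 41.1) / (6 * 1.3)

2.96


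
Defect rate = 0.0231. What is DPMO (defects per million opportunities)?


DPMO = defect_rate * 1000000 = 0.0231 * 1000000

23100


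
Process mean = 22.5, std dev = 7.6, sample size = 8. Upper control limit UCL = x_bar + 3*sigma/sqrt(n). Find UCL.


UCL = 22.5 + 3 * 7.6 / sqrt(8)

30.56


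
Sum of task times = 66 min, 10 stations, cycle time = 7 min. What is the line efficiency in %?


Formula: Efficiency = Sum of Task Times / (N_stations * CT) * 100
Total station capacity = 10 stations * 7 min = 70 min
Efficiency = 66 / 70 * 100 = 94.3%

94.3%


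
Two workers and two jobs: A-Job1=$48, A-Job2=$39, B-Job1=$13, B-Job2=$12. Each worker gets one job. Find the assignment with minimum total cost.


Option 1: A->1 + B->2 = $48 + $12 = $60
Option 2: A->2 + B->1 = $39 + $13 = $52
Min cost = min($60, $52) = $52

$52


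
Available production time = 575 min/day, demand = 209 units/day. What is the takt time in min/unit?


Formula: Takt Time = Available Production Time / Customer Demand
Takt = 575 min/day / 209 units/day
Takt = 2.75 min/unit

2.75 min/unit


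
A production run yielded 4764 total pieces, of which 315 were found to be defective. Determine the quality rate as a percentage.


Formula: Quality Rate = Good Pieces / Total Pieces * 100
Good pieces = 4764 - 315 = 4449
QR = 4449 / 4764 * 100 = 93.4%

93.4%


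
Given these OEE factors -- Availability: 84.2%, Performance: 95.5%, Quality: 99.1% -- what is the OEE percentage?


Formula: OEE = Availability * Performance * Quality / 10000
A * P = 84.2% * 95.5% / 100 = 80.41%
OEE = 80.41% * 99.1% / 100 = 79.7%

79.7%


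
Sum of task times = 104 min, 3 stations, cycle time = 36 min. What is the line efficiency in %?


Formula: Efficiency = Sum of Task Times / (N_stations * CT) * 100
Total station capacity = 3 stations * 36 min = 108 min
Efficiency = 104 / 108 * 100 = 96.3%

96.3%


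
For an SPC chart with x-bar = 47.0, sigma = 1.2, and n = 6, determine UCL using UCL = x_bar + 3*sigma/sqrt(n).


UCL = 47.0 + 3 * 1.2 / sqrt(6)

48.47


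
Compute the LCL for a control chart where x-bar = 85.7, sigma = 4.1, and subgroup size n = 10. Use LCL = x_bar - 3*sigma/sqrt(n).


LCL = 85.7 - 3 * 4.1 / sqrt(10)

81.81


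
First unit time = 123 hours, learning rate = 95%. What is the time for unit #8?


Formula: T_n = T_1 * (learning_rate)^(log2(n)) where learning_rate = rate/100
Doublings = log2(8) = 3
T_n = 123 * 0.95^3
T_n = 123 * 0.8574 = 105.5 hours

105.5 hours


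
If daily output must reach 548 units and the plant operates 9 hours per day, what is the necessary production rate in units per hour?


Formula: Production Rate = Daily Demand / Available Hours
Rate = 548 units/day / 9 hours/day
Rate = 60.9 units/hour

60.9 units/hour


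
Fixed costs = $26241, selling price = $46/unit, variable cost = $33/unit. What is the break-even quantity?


Formula: BEQ = Fixed Costs / (Price - Variable Cost)
Contribution margin = $46 - $33 = $13/unit
BEQ = ceil($26241 / $13/unit) = ceil(2018.54) = 2019 units

2019 units


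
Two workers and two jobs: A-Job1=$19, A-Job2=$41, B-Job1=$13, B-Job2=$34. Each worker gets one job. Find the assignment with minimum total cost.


Option 1: A->1 + B->2 = $19 + $34 = $53
Option 2: A->2 + B->1 = $41 + $13 = $54
Min cost = min($53, $54) = $53

$53


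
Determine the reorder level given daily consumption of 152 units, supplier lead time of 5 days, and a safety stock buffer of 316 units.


Formula: ROP = (Daily Demand * Lead Time) + Safety Stock
Demand during lead time = 152 * 5 = 760 units
ROP = 760 + 316 = 1076 units

1076 units


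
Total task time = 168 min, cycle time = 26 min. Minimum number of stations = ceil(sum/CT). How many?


Formula: N_min = ceil(Sum of Task Times / Cycle Time)
N_min = ceil(168 min / 26 min) = ceil(6.4615)
N_min = 7 stations

7


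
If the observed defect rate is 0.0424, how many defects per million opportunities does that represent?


DPMO = defect_rate * 1000000 = 0.0424 * 1000000

42400


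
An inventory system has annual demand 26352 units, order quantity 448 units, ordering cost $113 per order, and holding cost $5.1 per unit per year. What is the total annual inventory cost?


TC = 26352/448 * 113 + 448/2 * 5.1

$7789.22


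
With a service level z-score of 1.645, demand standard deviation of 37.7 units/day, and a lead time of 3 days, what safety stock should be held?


Formula: SS = z * sigma_d * sqrt(LT)
sqrt(LT) = sqrt(3) = 1.7321
SS = 1.645 * 37.7 * 1.7321
SS = 107.4 units

107.4 units


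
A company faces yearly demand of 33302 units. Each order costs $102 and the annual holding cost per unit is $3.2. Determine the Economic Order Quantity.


Formula: EOQ = sqrt(2 * D * S / H)
Numerator: 2 * 33302 * 102 = 6793608
2DS/H = 6793608 / 3.2 = 2123002.5
EOQ = sqrt(2123002.5) = 1457.1 units

1457.1 units


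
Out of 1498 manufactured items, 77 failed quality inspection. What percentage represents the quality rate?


Formula: Quality Rate = Good Pieces / Total Pieces * 100
Good pieces = 1498 - 77 = 1421
QR = 1421 / 1498 * 100 = 94.9%

94.9%


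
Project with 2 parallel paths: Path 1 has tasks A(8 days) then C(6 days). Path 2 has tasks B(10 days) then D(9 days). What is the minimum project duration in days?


Path 1 = 8 + 6 = 14 days
Path 2 = 10 + 9 = 19 days
Duration = max(14, 19) = 19 days

19 days


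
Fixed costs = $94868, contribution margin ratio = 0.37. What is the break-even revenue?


Formula: BER = Fixed Costs / Contribution Margin Ratio
BER = $94868 / 0.37
BER = $256400.00 (to the nearest cent)

$256400.00


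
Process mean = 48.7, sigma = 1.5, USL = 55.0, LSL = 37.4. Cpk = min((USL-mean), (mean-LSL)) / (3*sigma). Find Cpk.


Cpu = (55.0 - 48.7) / (3 * 1.5) = 1.4
Cpl = (48.7 - 37.4) / (3 * 1.5) = 2.51
Cpk = min(1.4, 2.51) = 1.4

1.4


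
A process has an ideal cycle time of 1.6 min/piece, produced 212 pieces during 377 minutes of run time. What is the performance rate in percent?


Formula: Performance = (Ideal CT * Total Count) / Run Time * 100
Ideal output time = 1.6 * 212 = 339.2 min
Performance = 339.2 / 377 * 100 = 90.0%

90.0%


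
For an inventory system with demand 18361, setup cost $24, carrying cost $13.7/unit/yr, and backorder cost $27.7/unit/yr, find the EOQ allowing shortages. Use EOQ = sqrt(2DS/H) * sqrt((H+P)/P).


Formula: EOQ* = sqrt(2DS/H) * sqrt((H+P)/P)
Base EOQ = sqrt(2*18361*24/13.7) = 253.63 units
Correction = sqrt((13.7+27.7)/27.7) = 1.22253
EOQ* = 253.63 * 1.22253 = 310.1 units

310.1 units


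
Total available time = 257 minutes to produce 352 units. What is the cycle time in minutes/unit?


Formula: CT = Available Time / Number of Units
CT = 257 min / 352 units
CT = 0.73 min/unit

0.73 min/unit


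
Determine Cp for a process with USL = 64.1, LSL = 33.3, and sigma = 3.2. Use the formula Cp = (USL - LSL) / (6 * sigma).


Cp = (64.1 - 33.3) / (6 * 3.2)

1.6


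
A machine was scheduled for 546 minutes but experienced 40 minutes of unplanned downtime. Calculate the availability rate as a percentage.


Formula: Availability = (Planned Time - Downtime) / Planned Time * 100
Uptime = 546 - 40 = 506 min
Availability = 506 / 546 * 100 = 92.7%

92.7%


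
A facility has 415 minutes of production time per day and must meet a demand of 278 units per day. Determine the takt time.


Formula: Takt Time = Available Production Time / Customer Demand
Takt = 415 min/day / 278 units/day
Takt = 1.49 min/unit

1.49 min/unit


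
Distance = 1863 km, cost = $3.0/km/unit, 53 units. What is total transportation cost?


TC = dist * cost * units = 1863 * 3.0 * 53 = $296217.00

$296217.00


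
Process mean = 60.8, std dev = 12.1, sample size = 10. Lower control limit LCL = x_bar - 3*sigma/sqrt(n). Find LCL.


LCL = 60.8 - 3 * 12.1 / sqrt(10)

49.32


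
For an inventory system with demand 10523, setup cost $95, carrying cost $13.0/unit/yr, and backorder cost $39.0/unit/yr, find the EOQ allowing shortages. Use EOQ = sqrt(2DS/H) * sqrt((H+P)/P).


Formula: EOQ* = sqrt(2DS/H) * sqrt((H+P)/P)
Base EOQ = sqrt(2*10523*95/13.0) = 392.17 units
Correction = sqrt((13.0+39.0)/39.0) = 1.1547
EOQ* = 392.17 * 1.1547 = 452.8 units

452.8 units


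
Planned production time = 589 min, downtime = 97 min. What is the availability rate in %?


Formula: Availability = (Planned Time - Downtime) / Planned Time * 100
Uptime = 589 - 97 = 492 min
Availability = 492 / 589 * 100 = 83.5%

83.5%


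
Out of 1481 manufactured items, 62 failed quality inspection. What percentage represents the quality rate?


Formula: Quality Rate = Good Pieces / Total Pieces * 100
Good pieces = 1481 - 62 = 1419
QR = 1419 / 1481 * 100 = 95.8%

95.8%


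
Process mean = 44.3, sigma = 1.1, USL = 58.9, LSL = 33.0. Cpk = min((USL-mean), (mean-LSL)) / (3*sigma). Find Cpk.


Cpu = (58.9 - 44.3) / (3 * 1.1) = 4.42
Cpl = (44.3 - 33.0) / (3 * 1.1) = 3.42
Cpk = min(4.42, 3.42) = 3.42

3.42


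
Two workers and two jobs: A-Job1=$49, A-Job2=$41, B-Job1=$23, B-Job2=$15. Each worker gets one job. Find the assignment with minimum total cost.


Option 1: A->1 + B->2 = $49 + $15 = $64
Option 2: A->2 + B->1 = $41 + $23 = $64
Min cost = min($64, $64) = $64

$64


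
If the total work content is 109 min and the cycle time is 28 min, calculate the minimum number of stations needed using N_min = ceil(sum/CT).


Formula: N_min = ceil(Sum of Task Times / Cycle Time)
N_min = ceil(109 min / 28 min) = ceil(3.8929)
N_min = 4 stations

4


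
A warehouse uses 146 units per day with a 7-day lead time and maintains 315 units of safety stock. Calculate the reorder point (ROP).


Formula: ROP = (Daily Demand * Lead Time) + Safety Stock
Demand during lead time = 146 * 7 = 1022 units
ROP = 1022 + 315 = 1337 units

1337 units


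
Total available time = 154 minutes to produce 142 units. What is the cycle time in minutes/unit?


Formula: CT = Available Time / Number of Units
CT = 154 min / 142 units
CT = 1.08 min/unit

1.08 min/unit


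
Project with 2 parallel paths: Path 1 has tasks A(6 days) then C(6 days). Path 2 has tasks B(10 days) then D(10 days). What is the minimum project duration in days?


Path 1 = 6 + 6 = 12 days
Path 2 = 10 + 10 = 20 days
Duration = max(12, 20) = 20 days

20 days


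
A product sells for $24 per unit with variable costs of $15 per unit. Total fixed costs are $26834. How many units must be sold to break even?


Formula: BEQ = Fixed Costs / (Price - Variable Cost)
Contribution margin = $24 - $15 = $9/unit
BEQ = ceil($26834 / $9/unit) = ceil(2981.56) = 2982 units

2982 units


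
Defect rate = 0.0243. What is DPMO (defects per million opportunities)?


DPMO = defect_rate * 1000000 = 0.0243 * 1000000

24300


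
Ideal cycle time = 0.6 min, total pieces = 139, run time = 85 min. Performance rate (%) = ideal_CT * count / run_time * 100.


Formula: Performance = (Ideal CT * Total Count) / Run Time * 100
Ideal output time = 0.6 * 139 = 83.4 min
Performance = 83.4 / 85 * 100 = 98.1%

98.1%


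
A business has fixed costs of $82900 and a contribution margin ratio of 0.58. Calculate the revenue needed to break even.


Formula: BER = Fixed Costs / Contribution Margin Ratio
BER = $82900 / 0.58
BER = $142931.03 (to the nearest cent)

$142931.03


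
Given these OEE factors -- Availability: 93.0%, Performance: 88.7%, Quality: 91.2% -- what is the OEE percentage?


Formula: OEE = Availability * Performance * Quality / 10000
A * P = 93.0% * 88.7% / 100 = 82.49%
OEE = 82.49% * 91.2% / 100 = 75.2%

75.2%


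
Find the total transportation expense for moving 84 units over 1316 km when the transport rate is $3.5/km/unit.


TC = dist * cost * units = 1316 * 3.5 * 84 = $386904.00

$386904.00


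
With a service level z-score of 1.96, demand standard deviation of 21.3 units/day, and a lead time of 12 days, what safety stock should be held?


Formula: SS = z * sigma_d * sqrt(LT)
sqrt(LT) = sqrt(12) = 3.4641
SS = 1.96 * 21.3 * 3.4641
SS = 144.6 units

144.6 units


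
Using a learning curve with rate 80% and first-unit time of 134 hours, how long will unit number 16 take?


Formula: T_n = T_1 * (learning_rate)^(log2(n)) where learning_rate = rate/100
Doublings = log2(16) = 4
T_n = 134 * 0.8^4
T_n = 134 * 0.4096 = 54.9 hours

54.9 hours


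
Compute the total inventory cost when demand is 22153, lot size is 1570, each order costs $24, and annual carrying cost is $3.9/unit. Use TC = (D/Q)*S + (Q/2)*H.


TC = 22153/1570 * 24 + 1570/2 * 3.9

$3400.14


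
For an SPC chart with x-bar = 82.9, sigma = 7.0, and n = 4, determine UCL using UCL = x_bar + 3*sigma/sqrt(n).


UCL = 82.9 + 3 * 7.0 / sqrt(4)

93.4


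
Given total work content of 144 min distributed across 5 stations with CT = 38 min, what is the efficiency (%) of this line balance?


Formula: Efficiency = Sum of Task Times / (N_stations * CT) * 100
Total station capacity = 5 stations * 38 min = 190 min
Efficiency = 144 / 190 * 100 = 75.8%

75.8%


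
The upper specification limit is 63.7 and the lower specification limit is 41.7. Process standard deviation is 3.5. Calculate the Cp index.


Cp = (63.7 - 41.7) / (6 * 3.5)

1.05


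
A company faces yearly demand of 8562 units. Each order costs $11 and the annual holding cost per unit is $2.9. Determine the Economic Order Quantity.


Formula: EOQ = sqrt(2 * D * S / H)
Numerator: 2 * 8562 * 11 = 188364
2DS/H = 188364 / 2.9 = 64953.1
EOQ = sqrt(64953.1) = 254.9 units

254.9 units


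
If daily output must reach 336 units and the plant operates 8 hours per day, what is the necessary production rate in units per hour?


Formula: Production Rate = Daily Demand / Available Hours
Rate = 336 units/day / 8 hours/day
Rate = 42.0 units/hour

42.0 units/hour


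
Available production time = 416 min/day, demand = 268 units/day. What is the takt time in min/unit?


Formula: Takt Time = Available Production Time / Customer Demand
Takt = 416 min/day / 268 units/day
Takt = 1.55 min/unit

1.55 min/unit


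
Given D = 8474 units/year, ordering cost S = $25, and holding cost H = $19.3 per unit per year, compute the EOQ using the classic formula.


Formula: EOQ = sqrt(2 * D * S / H)
Numerator: 2 * 8474 * 25 = 423700
2DS/H = 423700 / 19.3 = 21953.4
EOQ = sqrt(21953.4) = 148.2 units

148.2 units
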